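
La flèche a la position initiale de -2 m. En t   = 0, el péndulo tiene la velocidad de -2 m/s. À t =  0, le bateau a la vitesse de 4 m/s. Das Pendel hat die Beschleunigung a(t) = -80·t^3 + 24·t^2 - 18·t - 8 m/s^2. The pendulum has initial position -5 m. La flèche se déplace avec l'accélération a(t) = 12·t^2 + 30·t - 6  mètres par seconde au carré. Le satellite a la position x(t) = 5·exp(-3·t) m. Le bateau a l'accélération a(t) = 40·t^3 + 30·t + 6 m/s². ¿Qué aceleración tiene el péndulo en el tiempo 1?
De la ecuación de la aceleración a(t) = -80·t^3 + 24·t^2 - 18·t - 8, sustituimos t = 1 para obtener a = -82.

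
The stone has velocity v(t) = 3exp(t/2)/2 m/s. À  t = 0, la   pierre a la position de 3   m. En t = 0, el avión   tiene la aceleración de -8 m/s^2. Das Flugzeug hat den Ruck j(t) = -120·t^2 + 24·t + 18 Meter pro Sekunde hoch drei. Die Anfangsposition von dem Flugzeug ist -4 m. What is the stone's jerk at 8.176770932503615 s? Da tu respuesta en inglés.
We must differentiate our velocity equation v(t) = 3·exp(t/2)/2 2 times. Taking d/dt of v(t), we find a(t) = 3·exp(t/2)/4. The derivative of acceleration gives jerk: j(t) = 3·exp(t/2)/8. Using j(t) = 3·exp(t/2)/8 and substituting t = 8.176770932503615, we find j = 22.3663190450815.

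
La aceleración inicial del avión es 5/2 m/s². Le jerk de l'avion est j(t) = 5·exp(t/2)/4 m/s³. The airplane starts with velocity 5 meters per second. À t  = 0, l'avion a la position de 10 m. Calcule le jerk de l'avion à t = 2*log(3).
Nous avons le jerk j(t) = 5·exp(t/2)/4. En substituant t = 2*log(3): j(2*log(3)) = 15/4.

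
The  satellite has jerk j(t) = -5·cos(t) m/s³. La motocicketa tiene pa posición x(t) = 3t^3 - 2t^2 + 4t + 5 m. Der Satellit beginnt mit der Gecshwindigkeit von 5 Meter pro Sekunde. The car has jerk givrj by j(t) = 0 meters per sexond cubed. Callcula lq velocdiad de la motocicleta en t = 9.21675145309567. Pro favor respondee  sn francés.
Nous devons dériver notre équation de la position x(t) = 3·t^3 - 2·t^2 + 4·t + 5 1 fois. En prenant d/dt de x(t), nous trouvons v(t) = 9·t^2 - 4·t + 4. Nous avons la vitesse v(t) = 9·t^2 - 4·t + 4. En substituant t = 9.21675145309567: v(9.21675145309567) = 731.669560320888.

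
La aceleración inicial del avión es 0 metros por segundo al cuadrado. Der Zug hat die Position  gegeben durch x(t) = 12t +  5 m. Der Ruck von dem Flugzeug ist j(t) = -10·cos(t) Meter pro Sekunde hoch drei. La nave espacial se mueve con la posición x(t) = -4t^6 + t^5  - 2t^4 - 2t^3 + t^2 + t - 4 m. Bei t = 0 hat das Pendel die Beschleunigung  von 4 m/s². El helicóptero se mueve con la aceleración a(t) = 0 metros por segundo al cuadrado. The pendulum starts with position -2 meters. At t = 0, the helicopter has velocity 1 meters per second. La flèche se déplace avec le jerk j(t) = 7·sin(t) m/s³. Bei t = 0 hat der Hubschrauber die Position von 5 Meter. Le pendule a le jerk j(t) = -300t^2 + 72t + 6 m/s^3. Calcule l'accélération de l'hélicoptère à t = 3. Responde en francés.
De l'équation de l'accélération a(t) = 0, nous substituons t = 3 pour obtenir a = 0.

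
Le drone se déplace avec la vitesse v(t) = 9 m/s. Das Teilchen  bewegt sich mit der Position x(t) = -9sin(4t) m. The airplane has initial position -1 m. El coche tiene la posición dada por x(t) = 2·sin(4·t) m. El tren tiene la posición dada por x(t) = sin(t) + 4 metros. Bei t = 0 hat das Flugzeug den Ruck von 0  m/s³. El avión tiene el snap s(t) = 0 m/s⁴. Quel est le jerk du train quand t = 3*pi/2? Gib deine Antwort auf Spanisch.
Para resolver esto, necesitamos tomar 3 derivadas de nuestra ecuación de la posición x(t) = sin(t) + 4. Tomando d/dt de x(t), encontramos v(t) = cos(t). La derivada de la velocidad da la aceleración: a(t) = -sin(t). Tomando d/dt de a(t), encontramos j(t) = -cos(t). De la ecuación de la sacudida j(t) = -cos(t), sustituimos t = 3*pi/2 para obtener j = 0.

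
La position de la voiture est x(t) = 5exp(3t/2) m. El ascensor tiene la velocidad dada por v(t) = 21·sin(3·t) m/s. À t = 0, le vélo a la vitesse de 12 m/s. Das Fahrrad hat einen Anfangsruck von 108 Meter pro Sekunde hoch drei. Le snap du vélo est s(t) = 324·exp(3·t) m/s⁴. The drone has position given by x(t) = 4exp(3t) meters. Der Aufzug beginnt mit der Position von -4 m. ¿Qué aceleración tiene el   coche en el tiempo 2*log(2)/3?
Partiendo de la posición x(t) = 5·exp(3·t/2), tomamos 2 derivadas. Derivando la posición, obtenemos la velocidad: v(t) = 15·exp(3·t/2)/2. La derivada de la velocidad da la aceleración: a(t) = 45·exp(3·t/2)/4. Tenemos la aceleración a(t) = 45·exp(3·t/2)/4. Sustituyendo t = 2*log(2)/3: a(2*log(2)/3) = 45/2.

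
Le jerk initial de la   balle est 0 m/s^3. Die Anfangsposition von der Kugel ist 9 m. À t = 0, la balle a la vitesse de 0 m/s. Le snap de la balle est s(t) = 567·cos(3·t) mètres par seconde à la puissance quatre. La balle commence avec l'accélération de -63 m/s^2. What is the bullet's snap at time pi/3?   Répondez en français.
En utilisant s(t) = 567·cos(3·t) et en substituant t = pi/3, nous trouvons s = -567.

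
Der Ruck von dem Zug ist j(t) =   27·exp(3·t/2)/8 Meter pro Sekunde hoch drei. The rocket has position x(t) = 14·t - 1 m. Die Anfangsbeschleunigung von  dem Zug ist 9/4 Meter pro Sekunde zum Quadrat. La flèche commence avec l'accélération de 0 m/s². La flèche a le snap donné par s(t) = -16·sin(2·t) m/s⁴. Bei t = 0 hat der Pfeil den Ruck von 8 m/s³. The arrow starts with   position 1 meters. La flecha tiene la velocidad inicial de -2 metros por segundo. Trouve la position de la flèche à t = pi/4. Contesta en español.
Debemos encontrar la antiderivada de nuestra ecuación del snap s(t) = -16·sin(2·t) 4 veces. Integrando el snap y usando la condición inicial j(0) = 8, obtenemos j(t) = 8·cos(2·t). La antiderivada de la sacudida, con a(0) = 0, da la aceleración: a(t) = 4·sin(2·t). La antiderivada de la aceleración es la velocidad. Usando v(0) = -2, obtenemos v(t) = -2·cos(2·t). Integrando la velocidad y usando la condición inicial x(0) = 1, obtenemos x(t) = 1 - sin(2·t). Usando x(t) = 1 - sin(2·t) y sustituyendo t = pi/4, encontramos x = 0.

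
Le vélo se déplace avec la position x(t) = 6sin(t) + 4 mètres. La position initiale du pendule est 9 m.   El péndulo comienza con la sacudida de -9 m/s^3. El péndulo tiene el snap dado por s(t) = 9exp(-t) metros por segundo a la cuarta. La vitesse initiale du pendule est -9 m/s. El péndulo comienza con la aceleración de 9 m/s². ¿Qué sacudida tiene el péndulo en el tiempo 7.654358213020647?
Partiendo del snap s(t) = 9·exp(-t), tomamos 1 integral. La antiderivada del snap es la sacudida. Usando j(0) = -9, obtenemos j(t) = -9·exp(-t). Usando j(t) = -9·exp(-t) y sustituyendo t = 7.654358213020647, encontramos j = -0.00426576547562507.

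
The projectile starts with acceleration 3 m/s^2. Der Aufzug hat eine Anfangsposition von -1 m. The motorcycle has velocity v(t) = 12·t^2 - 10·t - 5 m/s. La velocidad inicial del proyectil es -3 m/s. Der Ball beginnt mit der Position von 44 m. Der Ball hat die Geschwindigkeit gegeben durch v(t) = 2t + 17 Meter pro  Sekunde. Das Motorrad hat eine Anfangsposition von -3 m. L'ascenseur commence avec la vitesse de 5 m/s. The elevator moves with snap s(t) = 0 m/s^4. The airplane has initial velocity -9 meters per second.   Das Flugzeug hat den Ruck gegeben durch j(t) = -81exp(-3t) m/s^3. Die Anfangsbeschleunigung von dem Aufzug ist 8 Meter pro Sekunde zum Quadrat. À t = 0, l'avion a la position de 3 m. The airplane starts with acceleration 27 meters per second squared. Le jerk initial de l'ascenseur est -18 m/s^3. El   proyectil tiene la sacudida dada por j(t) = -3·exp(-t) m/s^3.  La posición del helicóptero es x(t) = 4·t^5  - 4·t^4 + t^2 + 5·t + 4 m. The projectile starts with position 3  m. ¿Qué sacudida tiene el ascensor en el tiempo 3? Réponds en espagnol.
Partiendo del snap s(t) = 0, tomamos 1 antiderivada. La antiderivada del snap es la sacudida. Usando j(0) = -18, obtenemos j(t) = -18. De la ecuación de la sacudida j(t) = -18, sustituimos t = 3 para obtener j = -18.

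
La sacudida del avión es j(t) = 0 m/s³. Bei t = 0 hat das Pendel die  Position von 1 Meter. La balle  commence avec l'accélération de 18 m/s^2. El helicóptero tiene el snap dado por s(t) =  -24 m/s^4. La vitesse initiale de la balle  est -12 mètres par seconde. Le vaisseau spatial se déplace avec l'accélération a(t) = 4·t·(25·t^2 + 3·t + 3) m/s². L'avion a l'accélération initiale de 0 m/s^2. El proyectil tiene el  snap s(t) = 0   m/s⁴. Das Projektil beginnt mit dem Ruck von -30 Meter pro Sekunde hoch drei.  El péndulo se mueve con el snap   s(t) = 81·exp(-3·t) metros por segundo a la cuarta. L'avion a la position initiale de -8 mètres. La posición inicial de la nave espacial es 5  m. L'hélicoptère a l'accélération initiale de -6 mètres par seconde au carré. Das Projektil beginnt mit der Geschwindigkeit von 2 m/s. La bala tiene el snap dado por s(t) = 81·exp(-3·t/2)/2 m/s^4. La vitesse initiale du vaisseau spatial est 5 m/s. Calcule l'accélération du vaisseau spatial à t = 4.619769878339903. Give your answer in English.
We have acceleration a(t) = 4·t·(25·t^2 + 3·t + 3). Substituting t = 4.619769878339903: a(4.619769878339903) = 10171.1838540531.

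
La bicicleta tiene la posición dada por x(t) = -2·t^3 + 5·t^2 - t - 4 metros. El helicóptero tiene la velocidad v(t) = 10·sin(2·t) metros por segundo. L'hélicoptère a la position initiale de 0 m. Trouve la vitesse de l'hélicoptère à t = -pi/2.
Nous avons la vitesse v(t) = 10·sin(2·t). En substituant t = -pi/2: v(-pi/2) = 0.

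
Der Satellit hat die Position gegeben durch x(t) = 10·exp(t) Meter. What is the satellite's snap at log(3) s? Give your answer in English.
To solve this, we need to take 4 derivatives of our position equation x(t) = 10·exp(t). Differentiating position, we get velocity: v(t) = 10·exp(t). Differentiating velocity, we get acceleration: a(t) = 10·exp(t). The derivative of acceleration gives jerk: j(t) = 10·exp(t). The derivative of jerk gives snap: s(t) = 10·exp(t). We have snap s(t) = 10·exp(t). Substituting t = log(3): s(log(3)) = 30.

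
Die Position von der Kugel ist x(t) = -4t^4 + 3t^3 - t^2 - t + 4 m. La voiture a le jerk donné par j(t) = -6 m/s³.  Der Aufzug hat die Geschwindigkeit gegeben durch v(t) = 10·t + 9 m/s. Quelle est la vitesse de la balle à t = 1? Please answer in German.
Um dies zu lösen, müssen wir 1 Ableitung unserer Gleichung für die Position x(t) = -4·t^4 + 3·t^3 - t^2 - t + 4 nehmen. Die Ableitung von der Position ergibt die Geschwindigkeit: v(t) = -16·t^3 + 9·t^2 - 2·t - 1. Wir haben die Geschwindigkeit v(t) = -16·t^3 + 9·t^2 - 2·t - 1. Durch Einsetzen von t = 1: v(1) = -10.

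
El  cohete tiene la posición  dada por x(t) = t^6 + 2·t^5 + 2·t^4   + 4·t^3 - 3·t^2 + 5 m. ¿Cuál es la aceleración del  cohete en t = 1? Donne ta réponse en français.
Pour résoudre ceci, nous devons prendre 2 dérivées de notre équation de la position x(t) = t^6 + 2·t^5 + 2·t^4 + 4·t^3 - 3·t^2 + 5. En dérivant la position, nous obtenons la vitesse: v(t) = 6·t^5 + 10·t^4 + 8·t^3 + 12·t^2 - 6·t. En dérivant la vitesse, nous obtenons l'accélération: a(t) = 30·t^4 + 40·t^3 + 24·t^2 + 24·t - 6. De l'équation de l'accélération a(t) = 30·t^4 + 40·t^3 + 24·t^2 + 24·t - 6, nous substituons t = 1 pour obtenir a = 112.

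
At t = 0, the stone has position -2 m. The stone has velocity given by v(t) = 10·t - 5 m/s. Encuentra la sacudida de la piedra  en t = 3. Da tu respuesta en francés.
Nous devons dériver notre équation de la vitesse v(t) = 10·t - 5 2 fois. En prenant d/dt de v(t), nous trouvons a(t) = 10. En dérivant l'accélération, nous obtenons le jerk: j(t) = 0. En utilisant j(t) = 0 et en substituant t = 3, nous trouvons j = 0.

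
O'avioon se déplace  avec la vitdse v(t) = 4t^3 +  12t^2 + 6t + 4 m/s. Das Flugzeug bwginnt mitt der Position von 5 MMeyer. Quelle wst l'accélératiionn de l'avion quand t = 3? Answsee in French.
Pour résoudre ceci, nous devons prendre 1 dérivée de notre équation de la vitesse v(t) = 4·t^3 + 12·t^2 + 6·t + 4. En prenant d/dt de v(t), nous trouvons a(t) = 12·t^2 + 24·t + 6. En utilisant a(t) = 12·t^2 + 24·t + 6 et en substituant t = 3, nous trouvons a = 186.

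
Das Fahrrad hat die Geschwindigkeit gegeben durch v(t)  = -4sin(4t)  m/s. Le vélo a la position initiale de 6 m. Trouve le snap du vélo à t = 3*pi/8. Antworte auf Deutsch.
Wir müssen unsere Gleichung für die Geschwindigkeit v(t) = -4·sin(4·t) 3-mal ableiten. Die Ableitung von der Geschwindigkeit ergibt die Beschleunigung: a(t) = -16·cos(4·t). Durch Ableiten von der Beschleunigung erhalten wir den Ruck: j(t) = 64·sin(4·t). Mit d/dt von j(t) finden wir s(t) = 256·cos(4·t). Wir haben den Snap s(t) = 256·cos(4·t). Durch Einsetzen von t = 3*pi/8: s(3*pi/8) = 0.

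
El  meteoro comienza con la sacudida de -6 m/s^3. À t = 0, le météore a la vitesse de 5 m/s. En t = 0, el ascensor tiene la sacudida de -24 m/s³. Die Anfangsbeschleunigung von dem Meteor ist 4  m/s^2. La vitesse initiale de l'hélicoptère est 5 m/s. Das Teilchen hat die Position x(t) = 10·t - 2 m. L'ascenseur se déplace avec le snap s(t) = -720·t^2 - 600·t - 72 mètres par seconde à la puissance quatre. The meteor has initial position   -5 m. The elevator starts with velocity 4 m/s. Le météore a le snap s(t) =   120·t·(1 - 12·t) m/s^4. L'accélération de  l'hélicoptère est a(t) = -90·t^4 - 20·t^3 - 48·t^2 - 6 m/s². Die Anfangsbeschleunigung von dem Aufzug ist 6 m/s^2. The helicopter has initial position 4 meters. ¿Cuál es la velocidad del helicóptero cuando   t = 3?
Para resolver esto, necesitamos tomar 1 integral de nuestra ecuación de la aceleración a(t) = -90·t^4 - 20·t^3 - 48·t^2 - 6. La integral de la aceleración, con v(0) = 5, da la velocidad: v(t) = -18·t^5 - 5·t^4 - 16·t^3 - 6·t + 5. De la ecuación de la velocidad v(t) = -18·t^5 - 5·t^4 - 16·t^3 - 6·t + 5, sustituimos t = 3 para obtener v = -5224.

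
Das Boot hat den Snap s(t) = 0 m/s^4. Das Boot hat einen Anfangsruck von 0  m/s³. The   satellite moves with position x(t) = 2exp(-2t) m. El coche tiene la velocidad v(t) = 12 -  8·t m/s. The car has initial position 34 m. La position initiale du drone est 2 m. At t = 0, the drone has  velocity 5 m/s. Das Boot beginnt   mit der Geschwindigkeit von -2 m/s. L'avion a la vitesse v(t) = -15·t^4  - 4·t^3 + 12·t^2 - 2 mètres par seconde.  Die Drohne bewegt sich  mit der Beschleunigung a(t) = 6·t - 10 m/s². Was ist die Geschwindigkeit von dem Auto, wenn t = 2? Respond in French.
De l'équation de la vitesse v(t) = 12 - 8·t, nous substituons t = 2 pour obtenir v = -4.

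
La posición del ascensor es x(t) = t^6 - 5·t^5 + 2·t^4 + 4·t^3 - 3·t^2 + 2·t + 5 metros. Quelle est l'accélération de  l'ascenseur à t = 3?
Pour résoudre ceci, nous devons prendre 2 dérivées de notre équation de la position x(t) = t^6 - 5·t^5 + 2·t^4 + 4·t^3 - 3·t^2 + 2·t + 5. La dérivée de la position donne la vitesse: v(t) = 6·t^5 - 25·t^4 + 8·t^3 + 12·t^2 - 6·t + 2. En dérivant la vitesse, nous obtenons l'accélération: a(t) = 30·t^4 - 100·t^3 + 24·t^2 + 24·t - 6. Nous avons l'accélération a(t) = 30·t^4 - 100·t^3 + 24·t^2 + 24·t - 6. En substituant t = 3: a(3) = 12.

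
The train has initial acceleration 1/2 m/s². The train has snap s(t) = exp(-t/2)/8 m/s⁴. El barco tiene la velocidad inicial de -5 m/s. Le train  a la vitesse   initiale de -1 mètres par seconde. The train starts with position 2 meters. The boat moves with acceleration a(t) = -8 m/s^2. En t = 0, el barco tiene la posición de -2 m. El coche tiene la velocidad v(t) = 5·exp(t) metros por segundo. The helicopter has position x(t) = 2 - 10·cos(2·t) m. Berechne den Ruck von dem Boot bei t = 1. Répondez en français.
En partant de l'accélération a(t) = -8, nous prenons 1 dérivée. En prenant d/dt de a(t), nous trouvons j(t) = 0. Nous avons le jerk j(t) = 0. En substituant t = 1: j(1) = 0.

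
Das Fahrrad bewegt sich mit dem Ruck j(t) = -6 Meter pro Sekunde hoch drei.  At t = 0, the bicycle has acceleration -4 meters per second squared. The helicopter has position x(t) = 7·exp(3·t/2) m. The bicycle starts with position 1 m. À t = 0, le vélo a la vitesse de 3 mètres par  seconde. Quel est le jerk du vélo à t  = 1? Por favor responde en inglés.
We have jerk j(t) = -6. Substituting t = 1: j(1) = -6.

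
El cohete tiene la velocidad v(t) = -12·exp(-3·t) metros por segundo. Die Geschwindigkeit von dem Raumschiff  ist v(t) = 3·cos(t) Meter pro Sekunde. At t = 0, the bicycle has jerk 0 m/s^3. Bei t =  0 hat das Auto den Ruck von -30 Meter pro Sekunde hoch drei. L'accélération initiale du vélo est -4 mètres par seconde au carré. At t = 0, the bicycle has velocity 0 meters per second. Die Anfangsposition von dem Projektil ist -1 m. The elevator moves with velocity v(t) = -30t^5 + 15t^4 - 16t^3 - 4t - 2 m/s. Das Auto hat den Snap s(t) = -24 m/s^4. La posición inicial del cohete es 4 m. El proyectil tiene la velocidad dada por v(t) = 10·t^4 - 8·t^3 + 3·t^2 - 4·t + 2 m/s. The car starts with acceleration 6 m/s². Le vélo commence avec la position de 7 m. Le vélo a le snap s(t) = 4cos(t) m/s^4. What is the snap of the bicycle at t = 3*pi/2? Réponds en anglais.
We have snap s(t) = 4·cos(t). Substituting t = 3*pi/2: s(3*pi/2) = 0.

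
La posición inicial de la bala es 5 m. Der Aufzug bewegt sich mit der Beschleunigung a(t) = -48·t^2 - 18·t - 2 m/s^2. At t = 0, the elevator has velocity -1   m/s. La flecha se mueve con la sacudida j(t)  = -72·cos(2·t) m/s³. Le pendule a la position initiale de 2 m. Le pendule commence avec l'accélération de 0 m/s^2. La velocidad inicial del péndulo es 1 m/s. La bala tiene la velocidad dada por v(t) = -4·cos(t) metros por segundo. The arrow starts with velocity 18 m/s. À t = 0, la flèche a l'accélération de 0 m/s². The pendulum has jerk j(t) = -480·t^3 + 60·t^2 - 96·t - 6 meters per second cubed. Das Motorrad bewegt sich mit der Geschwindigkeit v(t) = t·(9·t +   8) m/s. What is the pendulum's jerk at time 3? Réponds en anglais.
We have jerk j(t) = -480·t^3 + 60·t^2 - 96·t - 6. Substituting t = 3: j(3) = -12714.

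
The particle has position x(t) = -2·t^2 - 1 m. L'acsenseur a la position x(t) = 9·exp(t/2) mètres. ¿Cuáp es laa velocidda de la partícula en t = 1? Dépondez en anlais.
We must differentiate our position equation x(t) = -2·t^2 - 1 1 time. Differentiating position, we get velocity: v(t) = -4·t. We have velocity v(t) = -4·t. Substituting t = 1: v(1) = -4.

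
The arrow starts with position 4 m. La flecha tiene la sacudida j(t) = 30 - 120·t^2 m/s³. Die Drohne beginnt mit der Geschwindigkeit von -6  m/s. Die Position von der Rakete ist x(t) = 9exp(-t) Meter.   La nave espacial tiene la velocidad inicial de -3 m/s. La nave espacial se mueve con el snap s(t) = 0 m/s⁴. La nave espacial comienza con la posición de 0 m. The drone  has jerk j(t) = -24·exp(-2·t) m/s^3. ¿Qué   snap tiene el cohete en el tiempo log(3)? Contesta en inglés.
Starting from position x(t) = 9·exp(-t), we take 4 derivatives. The derivative of position gives velocity: v(t) = -9·exp(-t). Taking d/dt of v(t), we find a(t) = 9·exp(-t). Taking d/dt of a(t), we find j(t) = -9·exp(-t). The derivative of jerk gives snap: s(t) = 9·exp(-t). Using s(t) = 9·exp(-t) and substituting t = log(3), we find s = 3.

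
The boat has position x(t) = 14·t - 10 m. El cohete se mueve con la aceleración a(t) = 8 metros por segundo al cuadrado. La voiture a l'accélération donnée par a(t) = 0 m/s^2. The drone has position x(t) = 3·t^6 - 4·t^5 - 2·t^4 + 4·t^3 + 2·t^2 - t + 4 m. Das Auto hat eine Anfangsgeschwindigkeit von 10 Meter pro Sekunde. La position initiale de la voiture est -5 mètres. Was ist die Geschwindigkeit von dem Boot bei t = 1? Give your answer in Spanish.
Para resolver esto, necesitamos tomar 1 derivada de nuestra ecuación de la posición x(t) = 14·t - 10. Derivando la posición, obtenemos la velocidad: v(t) = 14. De la ecuación de la velocidad v(t) = 14, sustituimos t = 1 para obtener v = 14.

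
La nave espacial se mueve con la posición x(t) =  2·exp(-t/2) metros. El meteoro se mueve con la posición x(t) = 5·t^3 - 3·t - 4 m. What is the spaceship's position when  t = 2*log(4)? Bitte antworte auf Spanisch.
Tenemos la posición x(t) = 2·exp(-t/2). Sustituyendo t = 2*log(4): x(2*log(4)) = 1/2.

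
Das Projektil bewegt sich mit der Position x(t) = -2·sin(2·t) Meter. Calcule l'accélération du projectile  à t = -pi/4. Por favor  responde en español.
Debemos derivar nuestra ecuación de la posición x(t) = -2·sin(2·t) 2 veces. Derivando la posición, obtenemos la velocidad: v(t) = -4·cos(2·t). Derivando la velocidad, obtenemos la aceleración: a(t) = 8·sin(2·t). Tenemos la aceleración a(t) = 8·sin(2·t). Sustituyendo t = -pi/4: a(-pi/4) = -8.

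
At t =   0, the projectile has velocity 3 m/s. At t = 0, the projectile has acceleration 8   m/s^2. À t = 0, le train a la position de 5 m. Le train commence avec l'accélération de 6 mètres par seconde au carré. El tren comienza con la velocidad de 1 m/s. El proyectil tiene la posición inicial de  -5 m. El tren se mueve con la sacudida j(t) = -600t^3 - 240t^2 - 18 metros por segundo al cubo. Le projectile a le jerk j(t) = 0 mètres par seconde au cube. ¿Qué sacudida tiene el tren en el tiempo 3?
De la ecuación de la sacudida j(t) = -600·t^3 - 240·t^2 - 18, sustituimos t = 3 para obtener j = -18378.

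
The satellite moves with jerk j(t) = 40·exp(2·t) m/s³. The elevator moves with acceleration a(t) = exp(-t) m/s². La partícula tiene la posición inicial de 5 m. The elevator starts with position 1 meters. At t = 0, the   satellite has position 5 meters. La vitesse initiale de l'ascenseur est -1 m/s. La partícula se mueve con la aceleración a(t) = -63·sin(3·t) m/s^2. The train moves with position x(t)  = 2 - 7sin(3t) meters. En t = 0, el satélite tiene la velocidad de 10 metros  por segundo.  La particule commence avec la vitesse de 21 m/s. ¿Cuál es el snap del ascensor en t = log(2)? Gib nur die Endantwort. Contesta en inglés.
s(log(2)) = 1/2.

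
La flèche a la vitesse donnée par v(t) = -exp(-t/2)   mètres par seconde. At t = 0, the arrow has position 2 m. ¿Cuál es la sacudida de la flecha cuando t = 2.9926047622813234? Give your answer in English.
We must differentiate our velocity equation v(t) = -exp(-t/2) 2 times. The derivative of velocity gives acceleration: a(t) = exp(-t/2)/2. Taking d/dt of a(t), we find j(t) = -exp(-t/2)/4. Using j(t) = -exp(-t/2)/4 and substituting t = 2.9926047622813234, we find j = -0.0559891844198104.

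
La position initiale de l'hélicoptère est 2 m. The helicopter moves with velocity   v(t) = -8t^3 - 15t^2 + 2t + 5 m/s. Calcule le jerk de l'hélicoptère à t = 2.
Nous devons dériver notre équation de la vitesse v(t) = -8·t^3 - 15·t^2 + 2·t + 5 2 fois. La dérivée de la vitesse donne l'accélération: a(t) = -24·t^2 - 30·t + 2. En prenant d/dt de a(t), nous trouvons j(t) = -48·t - 30. De l'équation du jerk j(t) = -48·t - 30, nous substituons t = 2 pour obtenir j = -126.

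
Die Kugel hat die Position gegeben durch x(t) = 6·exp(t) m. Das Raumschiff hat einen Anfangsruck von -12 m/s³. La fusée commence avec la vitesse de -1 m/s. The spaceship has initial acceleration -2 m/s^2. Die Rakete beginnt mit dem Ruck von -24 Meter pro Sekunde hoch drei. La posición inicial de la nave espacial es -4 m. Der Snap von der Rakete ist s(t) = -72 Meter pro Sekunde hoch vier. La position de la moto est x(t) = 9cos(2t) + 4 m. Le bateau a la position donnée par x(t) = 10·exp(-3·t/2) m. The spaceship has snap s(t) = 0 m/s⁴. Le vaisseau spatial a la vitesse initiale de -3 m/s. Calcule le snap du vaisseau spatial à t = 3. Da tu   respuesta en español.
Usando s(t) = 0 y sustituyendo t = 3, encontramos s = 0.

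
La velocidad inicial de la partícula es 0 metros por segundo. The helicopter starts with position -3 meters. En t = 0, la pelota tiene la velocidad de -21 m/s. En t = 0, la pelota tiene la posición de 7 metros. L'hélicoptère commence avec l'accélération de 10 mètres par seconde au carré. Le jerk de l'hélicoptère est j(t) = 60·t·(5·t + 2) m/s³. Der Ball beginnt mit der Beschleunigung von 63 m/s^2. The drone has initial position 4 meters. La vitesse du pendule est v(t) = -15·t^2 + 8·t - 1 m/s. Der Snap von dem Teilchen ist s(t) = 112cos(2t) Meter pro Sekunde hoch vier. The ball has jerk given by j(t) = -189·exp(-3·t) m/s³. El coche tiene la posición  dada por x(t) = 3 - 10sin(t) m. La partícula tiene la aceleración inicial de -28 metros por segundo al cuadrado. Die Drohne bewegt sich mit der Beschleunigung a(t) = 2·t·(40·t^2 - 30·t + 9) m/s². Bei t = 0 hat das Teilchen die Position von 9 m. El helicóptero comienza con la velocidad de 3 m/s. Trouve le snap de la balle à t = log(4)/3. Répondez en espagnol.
Debemos derivar nuestra ecuación de la sacudida j(t) = -189·exp(-3·t) 1 vez. Tomando d/dt de j(t), encontramos s(t) = 567·exp(-3·t). Tenemos el snap s(t) = 567·exp(-3·t). Sustituyendo t = log(4)/3: s(log(4)/3) = 567/4.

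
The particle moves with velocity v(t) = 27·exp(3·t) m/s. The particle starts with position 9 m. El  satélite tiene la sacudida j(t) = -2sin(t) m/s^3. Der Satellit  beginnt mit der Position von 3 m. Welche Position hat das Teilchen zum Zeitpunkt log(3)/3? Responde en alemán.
Ausgehend von der Geschwindigkeit v(t) = 27·exp(3·t), nehmen wir 1 Integral. Das Integral von der Geschwindigkeit ist die Position. Mit x(0) = 9 erhalten wir x(t) = 9·exp(3·t). Mit x(t) = 9·exp(3·t) und Einsetzen von t = log(3)/3, finden wir x = 27.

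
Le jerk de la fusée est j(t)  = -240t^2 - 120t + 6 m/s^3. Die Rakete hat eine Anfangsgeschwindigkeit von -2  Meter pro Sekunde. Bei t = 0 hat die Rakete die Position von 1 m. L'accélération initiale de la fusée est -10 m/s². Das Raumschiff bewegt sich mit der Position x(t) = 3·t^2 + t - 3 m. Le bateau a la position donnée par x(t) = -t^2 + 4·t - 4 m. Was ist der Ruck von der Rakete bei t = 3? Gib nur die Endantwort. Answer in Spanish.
La respuesta es -2514.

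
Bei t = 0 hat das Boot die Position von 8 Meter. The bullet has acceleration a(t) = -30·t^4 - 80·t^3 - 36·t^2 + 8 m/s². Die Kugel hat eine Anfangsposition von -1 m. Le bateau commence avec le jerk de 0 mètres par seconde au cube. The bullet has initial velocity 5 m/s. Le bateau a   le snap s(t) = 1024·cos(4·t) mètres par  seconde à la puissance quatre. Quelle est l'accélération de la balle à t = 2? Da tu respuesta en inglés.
Using a(t) = -30·t^4 - 80·t^3 - 36·t^2 + 8 and substituting t = 2, we find a = -1256.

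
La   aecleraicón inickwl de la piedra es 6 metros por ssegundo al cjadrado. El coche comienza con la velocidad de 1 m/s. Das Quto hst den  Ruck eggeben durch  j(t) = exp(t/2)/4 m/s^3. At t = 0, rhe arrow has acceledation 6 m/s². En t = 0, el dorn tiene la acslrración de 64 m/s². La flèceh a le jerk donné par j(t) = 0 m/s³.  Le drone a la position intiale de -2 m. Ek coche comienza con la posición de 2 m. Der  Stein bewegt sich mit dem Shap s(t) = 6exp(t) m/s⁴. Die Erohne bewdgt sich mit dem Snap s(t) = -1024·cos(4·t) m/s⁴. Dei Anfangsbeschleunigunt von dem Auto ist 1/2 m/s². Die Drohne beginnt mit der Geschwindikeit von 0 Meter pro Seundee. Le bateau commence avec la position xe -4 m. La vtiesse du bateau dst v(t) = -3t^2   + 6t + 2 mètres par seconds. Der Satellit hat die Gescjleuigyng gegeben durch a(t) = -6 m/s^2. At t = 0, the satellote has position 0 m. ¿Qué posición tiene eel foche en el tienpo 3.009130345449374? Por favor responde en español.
Partiendo de la sacudida j(t) = exp(t/2)/4, tomamos 3 integrales. La antiderivada de la sacudida, con a(0) = 1/2, da la aceleración: a(t) = exp(t/2)/2. Tomando ∫a(t)dt y aplicando v(0) = 1, encontramos v(t) = exp(t/2). Integrando la velocidad y usando la condición inicial x(0) = 2, obtenemos x(t) = 2·exp(t/2). Usando x(t) = 2·exp(t/2) y sustituyendo t = 3.009130345449374, encontramos x = 9.00439105437401.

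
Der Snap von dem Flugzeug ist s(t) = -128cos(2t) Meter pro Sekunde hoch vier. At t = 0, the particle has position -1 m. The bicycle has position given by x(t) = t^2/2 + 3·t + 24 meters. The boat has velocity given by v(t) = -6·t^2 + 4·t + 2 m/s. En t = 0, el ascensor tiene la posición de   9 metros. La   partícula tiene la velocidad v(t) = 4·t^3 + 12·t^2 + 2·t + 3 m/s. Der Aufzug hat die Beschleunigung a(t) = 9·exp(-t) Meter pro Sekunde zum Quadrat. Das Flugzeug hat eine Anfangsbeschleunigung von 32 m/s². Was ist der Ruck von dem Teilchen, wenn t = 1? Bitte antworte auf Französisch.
Pour résoudre ceci, nous devons prendre 2 dérivées de notre équation de la vitesse v(t) = 4·t^3 + 12·t^2 + 2·t + 3. En dérivant la vitesse, nous obtenons l'accélération: a(t) = 12·t^2 + 24·t + 2. En dérivant l'accélération, nous obtenons le jerk: j(t) = 24·t + 24. En utilisant j(t) = 24·t + 24 et en substituant t = 1, nous trouvons j = 48.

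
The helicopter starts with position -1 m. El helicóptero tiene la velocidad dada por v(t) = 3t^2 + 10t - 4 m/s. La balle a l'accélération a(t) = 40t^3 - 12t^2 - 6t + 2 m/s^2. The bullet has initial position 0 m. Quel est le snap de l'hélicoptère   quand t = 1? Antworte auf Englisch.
We must differentiate our velocity equation v(t) = 3·t^2 + 10·t - 4 3 times. The derivative of velocity gives acceleration: a(t) = 6·t + 10. Taking d/dt of a(t), we find j(t) = 6. Differentiating jerk, we get snap: s(t) = 0. From the given snap equation s(t) = 0, we substitute t = 1 to get s = 0.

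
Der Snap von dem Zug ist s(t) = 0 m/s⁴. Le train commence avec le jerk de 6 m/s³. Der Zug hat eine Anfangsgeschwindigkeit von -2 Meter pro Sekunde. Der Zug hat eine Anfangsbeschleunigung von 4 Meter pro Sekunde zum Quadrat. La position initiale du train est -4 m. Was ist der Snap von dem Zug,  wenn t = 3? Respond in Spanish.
Usando s(t) = 0 y sustituyendo t = 3, encontramos s = 0.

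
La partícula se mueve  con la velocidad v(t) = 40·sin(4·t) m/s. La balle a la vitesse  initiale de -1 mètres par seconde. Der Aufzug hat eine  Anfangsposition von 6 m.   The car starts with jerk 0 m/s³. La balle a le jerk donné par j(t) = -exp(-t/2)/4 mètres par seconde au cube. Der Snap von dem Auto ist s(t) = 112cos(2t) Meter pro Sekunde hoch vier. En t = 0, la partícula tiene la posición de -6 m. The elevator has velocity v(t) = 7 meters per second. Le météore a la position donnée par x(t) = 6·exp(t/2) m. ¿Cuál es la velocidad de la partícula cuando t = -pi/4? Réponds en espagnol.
De la ecuación de la velocidad v(t) = 40·sin(4·t), sustituimos t = -pi/4 para obtener v = 0.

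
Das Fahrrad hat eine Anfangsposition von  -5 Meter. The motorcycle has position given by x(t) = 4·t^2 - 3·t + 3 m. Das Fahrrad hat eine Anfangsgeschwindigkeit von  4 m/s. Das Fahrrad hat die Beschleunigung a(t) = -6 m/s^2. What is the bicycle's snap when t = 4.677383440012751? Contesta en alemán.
Ausgehend von der Beschleunigung a(t) = -6, nehmen wir 2 Ableitungen. Durch Ableiten von der Beschleunigung erhalten wir den Ruck: j(t) = 0. Die Ableitung von dem Ruck ergibt den Snap: s(t) = 0. Mit s(t) = 0 und Einsetzen von t = 4.677383440012751, finden wir s = 0.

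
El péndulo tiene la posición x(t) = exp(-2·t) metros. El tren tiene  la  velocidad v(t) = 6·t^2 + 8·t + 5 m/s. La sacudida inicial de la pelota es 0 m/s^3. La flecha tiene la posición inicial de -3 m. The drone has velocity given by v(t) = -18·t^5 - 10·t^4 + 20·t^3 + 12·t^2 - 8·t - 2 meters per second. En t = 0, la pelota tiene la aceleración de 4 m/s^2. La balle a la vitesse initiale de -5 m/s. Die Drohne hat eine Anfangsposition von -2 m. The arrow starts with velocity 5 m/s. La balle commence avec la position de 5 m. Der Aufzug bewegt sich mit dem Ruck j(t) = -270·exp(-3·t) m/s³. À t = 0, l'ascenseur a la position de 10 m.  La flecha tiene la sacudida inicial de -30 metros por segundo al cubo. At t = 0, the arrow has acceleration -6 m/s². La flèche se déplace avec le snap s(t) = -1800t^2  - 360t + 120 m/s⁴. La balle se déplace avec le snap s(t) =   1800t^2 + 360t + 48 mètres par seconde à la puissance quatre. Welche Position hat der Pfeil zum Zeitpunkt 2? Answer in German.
Um dies zu lösen, müssen wir 4 Integrale unserer Gleichung für den Snap s(t) = -1800·t^2 - 360·t + 120 finden. Die Stammfunktion von dem Snap, mit j(0) = -30, ergibt den Ruck: j(t) = -600·t^3 - 180·t^2 + 120·t - 30. Durch Integration von dem Ruck und Verwendung der Anfangsbedingung a(0) = -6, erhalten wir a(t) = -150·t^4 - 60·t^3 + 60·t^2 - 30·t - 6. Die Stammfunktion von der Beschleunigung, mit v(0) = 5, ergibt die Geschwindigkeit: v(t) = -30·t^5 - 15·t^4 + 20·t^3 - 15·t^2 - 6·t + 5. Das Integral von der Geschwindigkeit ist die Position. Mit x(0) = -3 erhalten wir x(t) = -5·t^6 - 3·t^5 + 5·t^4 - 5·t^3 - 3·t^2 + 5·t - 3. Aus der Gleichung für die Position x(t) = -5·t^6 - 3·t^5 + 5·t^4 - 5·t^3 - 3·t^2 + 5·t - 3, setzen wir t = 2 ein und erhalten x = -381.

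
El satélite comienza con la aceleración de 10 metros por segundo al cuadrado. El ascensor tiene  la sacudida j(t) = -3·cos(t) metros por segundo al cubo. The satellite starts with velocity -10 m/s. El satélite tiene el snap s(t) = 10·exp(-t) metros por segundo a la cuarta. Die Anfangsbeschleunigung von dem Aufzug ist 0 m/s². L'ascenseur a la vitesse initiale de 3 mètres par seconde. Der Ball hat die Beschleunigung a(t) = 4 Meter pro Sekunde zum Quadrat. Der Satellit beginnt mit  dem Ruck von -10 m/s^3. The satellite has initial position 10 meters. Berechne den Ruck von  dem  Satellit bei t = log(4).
Ausgehend von dem Snap s(t) = 10·exp(-t), nehmen wir 1 Integral. Mit ∫s(t)dt und Anwendung von j(0) = -10, finden wir j(t) = -10·exp(-t). Wir haben den Ruck j(t) = -10·exp(-t). Durch Einsetzen von t = log(4): j(log(4)) = -5/2.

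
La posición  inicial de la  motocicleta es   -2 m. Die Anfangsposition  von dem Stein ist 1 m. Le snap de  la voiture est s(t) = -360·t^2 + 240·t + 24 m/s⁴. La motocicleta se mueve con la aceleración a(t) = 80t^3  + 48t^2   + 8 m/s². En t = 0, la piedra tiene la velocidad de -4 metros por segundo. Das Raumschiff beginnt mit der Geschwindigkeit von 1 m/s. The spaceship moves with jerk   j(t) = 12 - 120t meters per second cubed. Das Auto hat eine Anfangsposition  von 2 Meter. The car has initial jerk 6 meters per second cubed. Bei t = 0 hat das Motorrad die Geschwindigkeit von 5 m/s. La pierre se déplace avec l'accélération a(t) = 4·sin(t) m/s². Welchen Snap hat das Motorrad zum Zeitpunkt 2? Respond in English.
To solve this, we need to take 2 derivatives of our acceleration equation a(t) = 80·t^3 + 48·t^2 + 8. Taking d/dt of a(t), we find j(t) = 240·t^2 + 96·t. The derivative of jerk gives snap: s(t) = 480·t + 96. Using s(t) = 480·t + 96 and substituting t = 2, we find s = 1056.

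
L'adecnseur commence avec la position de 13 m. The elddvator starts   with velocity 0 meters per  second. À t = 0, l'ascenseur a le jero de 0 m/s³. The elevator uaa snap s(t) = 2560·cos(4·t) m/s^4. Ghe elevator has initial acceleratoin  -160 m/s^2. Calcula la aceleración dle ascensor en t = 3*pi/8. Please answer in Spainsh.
Partiendo del snap s(t) = 2560·cos(4·t), tomamos 2 antiderivadas. La integral del snap, con j(0) = 0, da la sacudida: j(t) = 640·sin(4·t). La antiderivada de la sacudida, con a(0) = -160, da la aceleración: a(t) = -160·cos(4·t). Usando a(t) = -160·cos(4·t) y sustituyendo t = 3*pi/8, encontramos a = 0.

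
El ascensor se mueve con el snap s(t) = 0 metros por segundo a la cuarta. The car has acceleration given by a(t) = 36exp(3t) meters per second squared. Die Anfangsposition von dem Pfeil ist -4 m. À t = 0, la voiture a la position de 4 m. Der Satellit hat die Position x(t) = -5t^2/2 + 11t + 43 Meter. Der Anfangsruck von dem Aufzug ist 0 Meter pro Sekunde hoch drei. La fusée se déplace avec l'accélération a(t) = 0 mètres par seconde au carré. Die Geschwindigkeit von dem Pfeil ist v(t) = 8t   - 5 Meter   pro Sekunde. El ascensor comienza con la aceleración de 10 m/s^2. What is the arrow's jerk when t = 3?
To solve this, we need to take 2 derivatives of our velocity equation v(t) = 8·t - 5. Differentiating velocity, we get acceleration: a(t) = 8. Differentiating acceleration, we get jerk: j(t) = 0. From the given jerk equation j(t) = 0, we substitute t = 3 to get j = 0.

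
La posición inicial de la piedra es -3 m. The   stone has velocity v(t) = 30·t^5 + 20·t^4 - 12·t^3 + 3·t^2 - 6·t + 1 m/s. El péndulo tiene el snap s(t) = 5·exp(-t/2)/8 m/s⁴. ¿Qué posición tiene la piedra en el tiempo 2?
Debemos encontrar la antiderivada de nuestra ecuación de la velocidad v(t) = 30·t^5 + 20·t^4 - 12·t^3 + 3·t^2 - 6·t + 1 1 vez. Tomando ∫v(t)dt y aplicando x(0) = -3, encontramos x(t) = 5·t^6 + 4·t^5 - 3·t^4 + t^3 - 3·t^2 + t - 3. Usando x(t) = 5·t^6 + 4·t^5 - 3·t^4 + t^3 - 3·t^2 + t - 3 y sustituyendo t = 2, encontramos x = 395.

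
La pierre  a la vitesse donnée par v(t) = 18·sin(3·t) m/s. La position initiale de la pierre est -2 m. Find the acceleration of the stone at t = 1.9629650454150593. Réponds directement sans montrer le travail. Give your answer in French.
a(1.9629650454150593) = 49.8565519117922.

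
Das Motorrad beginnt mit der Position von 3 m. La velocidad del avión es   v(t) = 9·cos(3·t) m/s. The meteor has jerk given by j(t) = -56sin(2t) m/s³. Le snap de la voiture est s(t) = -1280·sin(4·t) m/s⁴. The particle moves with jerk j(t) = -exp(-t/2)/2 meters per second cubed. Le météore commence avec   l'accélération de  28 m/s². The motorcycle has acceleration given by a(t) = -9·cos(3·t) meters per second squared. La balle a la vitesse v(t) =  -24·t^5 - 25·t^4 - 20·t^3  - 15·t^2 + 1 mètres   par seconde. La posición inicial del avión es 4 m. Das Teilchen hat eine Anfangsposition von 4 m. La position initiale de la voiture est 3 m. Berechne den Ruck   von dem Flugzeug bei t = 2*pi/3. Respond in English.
To solve this, we need to take 2 derivatives of our velocity equation v(t) = 9·cos(3·t). Taking d/dt of v(t), we find a(t) = -27·sin(3·t). Differentiating acceleration, we get jerk: j(t) = -81·cos(3·t). From the given jerk equation j(t) = -81·cos(3·t), we substitute t = 2*pi/3 to get j = -81.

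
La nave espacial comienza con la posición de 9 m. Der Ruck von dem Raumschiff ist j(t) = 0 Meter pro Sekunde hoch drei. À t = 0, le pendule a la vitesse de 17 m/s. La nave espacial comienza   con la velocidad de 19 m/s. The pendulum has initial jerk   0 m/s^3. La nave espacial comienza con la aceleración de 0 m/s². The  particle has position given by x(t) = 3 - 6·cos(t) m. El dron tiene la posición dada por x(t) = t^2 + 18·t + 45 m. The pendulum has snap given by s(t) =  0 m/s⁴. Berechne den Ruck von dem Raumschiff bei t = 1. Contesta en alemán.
Aus der Gleichung für den Ruck j(t) = 0, setzen wir t = 1 ein und erhalten j = 0.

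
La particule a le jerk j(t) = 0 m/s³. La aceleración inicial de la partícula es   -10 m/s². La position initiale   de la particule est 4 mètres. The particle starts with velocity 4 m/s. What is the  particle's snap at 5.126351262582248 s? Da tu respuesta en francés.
Pour résoudre ceci, nous devons prendre 1 dérivée de notre équation du jerk j(t) = 0. En dérivant le jerk, nous obtenons le snap: s(t) = 0. De l'équation du snap s(t) = 0, nous substituons t = 5.126351262582248 pour obtenir s = 0.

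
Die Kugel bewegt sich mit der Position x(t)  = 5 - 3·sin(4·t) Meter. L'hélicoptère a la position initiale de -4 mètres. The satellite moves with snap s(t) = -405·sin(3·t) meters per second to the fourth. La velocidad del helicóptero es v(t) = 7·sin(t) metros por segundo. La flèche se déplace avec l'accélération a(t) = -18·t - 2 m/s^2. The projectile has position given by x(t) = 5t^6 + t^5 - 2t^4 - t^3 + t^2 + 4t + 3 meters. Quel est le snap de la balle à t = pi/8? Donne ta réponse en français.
En partant de la position x(t) = 5 - 3·sin(4·t), nous prenons 4 dérivées. En prenant d/dt de x(t), nous trouvons v(t) = -12·cos(4·t). En dérivant la vitesse, nous obtenons l'accélération: a(t) = 48·sin(4·t). La dérivée de l'accélération donne le jerk: j(t) = 192·cos(4·t). En dérivant le jerk, nous obtenons le snap: s(t) = -768·sin(4·t). De l'équation du snap s(t) = -768·sin(4·t), nous substituons t = pi/8 pour obtenir s = -768.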